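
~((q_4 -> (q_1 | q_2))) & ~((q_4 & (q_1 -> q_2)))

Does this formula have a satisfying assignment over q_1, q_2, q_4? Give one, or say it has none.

Case q_1 = True: the conjunct ~((q_4 -> (q_1 | q_2))) becomes ~((q_4 -> True)) = False.
Case q_1 = False: the formula simplifies to ~((q_4 -> q_2)) & ~q_4.
  q_4 = True: the conjunct ~q_4 is False.
  q_4 = False: the conjunct ~((q_4 -> q_2)) becomes ~((False -> q_2)) = False.
Both cases fail — unsatisfiable.

UNSATISFIABLE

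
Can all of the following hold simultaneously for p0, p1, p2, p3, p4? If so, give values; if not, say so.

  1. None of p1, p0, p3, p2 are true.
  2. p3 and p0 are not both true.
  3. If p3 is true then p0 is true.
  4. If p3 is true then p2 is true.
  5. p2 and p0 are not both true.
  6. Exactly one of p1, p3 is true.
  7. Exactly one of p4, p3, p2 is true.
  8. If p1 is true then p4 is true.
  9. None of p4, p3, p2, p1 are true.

Unsatisfiable — no assignment works.

Case p3 = True:
  Constraint (1) is violated (p3=T) — contradiction.
Case p3 = False:
  (1) forces p1 = False.
  Constraint (6) is violated (p1=F, p3=F) — contradiction.
Both cases fail — unsatisfiable.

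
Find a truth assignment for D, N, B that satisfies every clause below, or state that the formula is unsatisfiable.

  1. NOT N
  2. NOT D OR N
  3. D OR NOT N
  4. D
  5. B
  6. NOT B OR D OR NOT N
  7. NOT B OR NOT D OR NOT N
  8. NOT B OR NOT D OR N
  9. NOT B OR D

Unsatisfiable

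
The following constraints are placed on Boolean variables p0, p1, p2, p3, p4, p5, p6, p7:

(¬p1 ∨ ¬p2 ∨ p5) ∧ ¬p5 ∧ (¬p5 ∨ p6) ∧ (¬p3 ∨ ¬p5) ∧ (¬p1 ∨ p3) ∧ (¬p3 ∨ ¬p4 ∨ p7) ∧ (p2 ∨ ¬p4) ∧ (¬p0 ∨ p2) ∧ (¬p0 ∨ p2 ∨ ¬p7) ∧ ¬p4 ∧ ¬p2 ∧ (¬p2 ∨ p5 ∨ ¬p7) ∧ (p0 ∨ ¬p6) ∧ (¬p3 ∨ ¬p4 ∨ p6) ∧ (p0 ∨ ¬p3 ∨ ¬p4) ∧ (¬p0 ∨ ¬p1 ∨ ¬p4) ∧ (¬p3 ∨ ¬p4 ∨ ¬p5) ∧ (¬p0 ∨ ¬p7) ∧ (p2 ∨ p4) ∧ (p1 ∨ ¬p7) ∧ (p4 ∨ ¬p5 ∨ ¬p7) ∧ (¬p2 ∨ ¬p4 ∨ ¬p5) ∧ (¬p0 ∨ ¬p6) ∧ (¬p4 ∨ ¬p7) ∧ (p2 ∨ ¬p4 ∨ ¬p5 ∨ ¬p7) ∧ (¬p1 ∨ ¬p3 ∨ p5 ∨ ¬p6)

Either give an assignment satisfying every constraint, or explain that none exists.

No satisfying assignment exists.

Case p2 = True:
  Clause (¬p2) is falsified — contradiction.
Case p2 = False:
  (¬p5) forces p5 = False.
  (p2 ∨ ¬p4) forces p4 = False.
  Clause (p2 ∨ p4) is falsified — contradiction.
Both cases fail, so the formula is unsatisfiable.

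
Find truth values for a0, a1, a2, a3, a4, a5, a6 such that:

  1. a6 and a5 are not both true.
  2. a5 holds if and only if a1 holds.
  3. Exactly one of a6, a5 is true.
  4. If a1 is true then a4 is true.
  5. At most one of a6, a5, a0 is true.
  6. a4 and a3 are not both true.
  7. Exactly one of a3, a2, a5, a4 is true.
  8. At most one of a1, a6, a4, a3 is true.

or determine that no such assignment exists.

a0 = False; a1 = False; a2 = True; a3 = False; a4 = False; a5 = False; a6 = True

  (1) a6=T, a5=F — not both ✓
  (2) a5=F, a1=F — same ✓
  (3) {a6, a5}: 1 true — exactly one ✓
  (4) a1=F ⇒ a4: vacuous ✓
  (5) {a6, a5, a0}: 1 true — at most one ✓
  (6) a4=F, a3=F — not both ✓
  (7) {a3, a2, a5, a4}: 1 true — exactly one ✓
  (8) {a1, a6, a4, a3}: 1 true — at most one ✓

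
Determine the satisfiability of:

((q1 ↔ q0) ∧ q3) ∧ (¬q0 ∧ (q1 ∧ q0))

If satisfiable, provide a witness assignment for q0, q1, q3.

Case q0 = True: the conjunct ¬q0 is False.
Case q0 = False: the conjunct q0 is False.
Both cases fail — unsatisfiable.

UNSATISFIABLE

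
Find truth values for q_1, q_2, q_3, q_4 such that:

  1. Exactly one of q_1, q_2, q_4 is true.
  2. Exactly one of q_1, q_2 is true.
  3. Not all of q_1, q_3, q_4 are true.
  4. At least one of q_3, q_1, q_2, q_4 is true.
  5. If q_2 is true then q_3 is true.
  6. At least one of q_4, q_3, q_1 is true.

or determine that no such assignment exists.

q_1 = True, q_2 = False, q_3 = False, q_4 = False

  (1) {q_1, q_2, q_4}: 1 true — exactly one ✓
  (2) {q_1, q_2}: 1 true — exactly one ✓
  (3) {q_1, q_3, q_4}: 1/3 true — not all ✓
  (4) {q_3, q_1, q_2, q_4}: 1 true — at least one ✓
  (5) q_2=F ⇒ q_3: vacuous ✓
  (6) {q_4, q_3, q_1}: 1 true — at least one ✓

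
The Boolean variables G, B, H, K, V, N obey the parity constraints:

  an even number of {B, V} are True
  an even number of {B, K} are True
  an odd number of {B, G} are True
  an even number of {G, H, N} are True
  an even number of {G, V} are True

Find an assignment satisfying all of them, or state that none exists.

No satisfying assignment exists.

Adding constraints 1, 3, 5 mod 2: every variable appears an even number of times on the left, so the left side is 0.
But the right sides sum to 1 (mod 2). 0 ≠ 1 — the system is inconsistent.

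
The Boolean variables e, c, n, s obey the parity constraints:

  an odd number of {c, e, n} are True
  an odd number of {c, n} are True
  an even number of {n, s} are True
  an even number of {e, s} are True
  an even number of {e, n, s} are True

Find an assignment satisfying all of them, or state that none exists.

e = False, c = True, n = False, s = False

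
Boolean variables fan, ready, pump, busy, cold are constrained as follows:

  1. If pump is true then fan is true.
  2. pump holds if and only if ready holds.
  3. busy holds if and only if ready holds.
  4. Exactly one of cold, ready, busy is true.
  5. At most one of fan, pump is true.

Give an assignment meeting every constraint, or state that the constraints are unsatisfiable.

fan=T; ready=F; pump=F; busy=F; cold=T

  (1) pump=F ⇒ fan: vacuous ✓
  (2) pump=F, ready=F — same ✓
  (3) busy=F, ready=F — same ✓
  (4) {cold, ready, busy}: 1 true — exactly one ✓
  (5) {fan, pump}: 1 true — at most one ✓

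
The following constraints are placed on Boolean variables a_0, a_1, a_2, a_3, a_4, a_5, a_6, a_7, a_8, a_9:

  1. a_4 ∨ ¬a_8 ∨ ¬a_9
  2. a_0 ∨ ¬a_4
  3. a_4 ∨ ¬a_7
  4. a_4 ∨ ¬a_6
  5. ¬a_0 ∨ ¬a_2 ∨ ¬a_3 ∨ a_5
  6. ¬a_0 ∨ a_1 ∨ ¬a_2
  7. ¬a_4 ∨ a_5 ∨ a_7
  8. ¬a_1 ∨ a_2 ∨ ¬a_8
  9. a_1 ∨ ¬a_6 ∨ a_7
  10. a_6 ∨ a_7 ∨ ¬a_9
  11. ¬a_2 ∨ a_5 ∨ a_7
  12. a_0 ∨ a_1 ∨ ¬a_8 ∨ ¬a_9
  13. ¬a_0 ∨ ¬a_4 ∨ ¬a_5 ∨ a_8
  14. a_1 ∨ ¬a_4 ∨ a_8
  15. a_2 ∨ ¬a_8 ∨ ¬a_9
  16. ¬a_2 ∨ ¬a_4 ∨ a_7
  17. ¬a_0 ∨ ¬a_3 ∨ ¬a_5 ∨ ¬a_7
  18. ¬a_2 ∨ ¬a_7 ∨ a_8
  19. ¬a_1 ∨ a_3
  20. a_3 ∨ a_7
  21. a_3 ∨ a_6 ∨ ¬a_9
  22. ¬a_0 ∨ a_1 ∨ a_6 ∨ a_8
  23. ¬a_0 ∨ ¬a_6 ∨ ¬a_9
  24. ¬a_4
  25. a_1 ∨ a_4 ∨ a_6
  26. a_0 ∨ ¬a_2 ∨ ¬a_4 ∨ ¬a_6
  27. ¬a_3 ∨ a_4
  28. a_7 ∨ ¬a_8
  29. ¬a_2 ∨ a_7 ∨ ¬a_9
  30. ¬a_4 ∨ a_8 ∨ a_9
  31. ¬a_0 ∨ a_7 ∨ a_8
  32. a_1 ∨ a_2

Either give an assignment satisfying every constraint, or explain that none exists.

Case a_7 = True:
  (a_4 ∨ ¬a_7) forces a_4 = True.
  Clause (¬a_4) is falsified — contradiction.
Case a_7 = False:
  (a_3 ∨ a_7) forces a_3 = True.
  (¬a_4) forces a_4 = False.
  Clause (¬a_3 ∨ a_4) is falsified — contradiction.
Both cases fail, so the formula is unsatisfiable.

The formula is unsatisfiable.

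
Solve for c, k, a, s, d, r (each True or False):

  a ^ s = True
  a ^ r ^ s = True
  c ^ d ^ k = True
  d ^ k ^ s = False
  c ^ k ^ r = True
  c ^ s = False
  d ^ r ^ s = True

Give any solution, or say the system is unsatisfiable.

Adding constraints 3, 4, 6 mod 2: every variable appears an even number of times on the left, so the left side is 0.
But the right sides sum to 1 (mod 2). 0 ≠ 1 — the system is inconsistent.

UNSATISFIABLE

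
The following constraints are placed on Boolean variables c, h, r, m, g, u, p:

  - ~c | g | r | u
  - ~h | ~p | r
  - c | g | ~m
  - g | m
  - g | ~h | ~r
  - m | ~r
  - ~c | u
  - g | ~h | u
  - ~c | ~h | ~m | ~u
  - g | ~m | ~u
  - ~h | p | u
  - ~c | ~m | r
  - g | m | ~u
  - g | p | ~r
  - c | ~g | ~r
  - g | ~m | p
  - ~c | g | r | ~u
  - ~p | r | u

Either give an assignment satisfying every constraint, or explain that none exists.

c = False, h = False, r = False, m = True, g = True, u = False, p = False

Set c = False.
Set h = False.
Try r = True:
  (m | ~r) forces m = True.
  (c | g | ~m) forces g = True.
  clause (c | ~g | ~r) is falsified — backtrack.
So r = False.
Set m = True.
  then (c | g | ~m) forces g = True.
Set u = False.
  then (~p | r | u) forces p = False.
All clauses satisfied.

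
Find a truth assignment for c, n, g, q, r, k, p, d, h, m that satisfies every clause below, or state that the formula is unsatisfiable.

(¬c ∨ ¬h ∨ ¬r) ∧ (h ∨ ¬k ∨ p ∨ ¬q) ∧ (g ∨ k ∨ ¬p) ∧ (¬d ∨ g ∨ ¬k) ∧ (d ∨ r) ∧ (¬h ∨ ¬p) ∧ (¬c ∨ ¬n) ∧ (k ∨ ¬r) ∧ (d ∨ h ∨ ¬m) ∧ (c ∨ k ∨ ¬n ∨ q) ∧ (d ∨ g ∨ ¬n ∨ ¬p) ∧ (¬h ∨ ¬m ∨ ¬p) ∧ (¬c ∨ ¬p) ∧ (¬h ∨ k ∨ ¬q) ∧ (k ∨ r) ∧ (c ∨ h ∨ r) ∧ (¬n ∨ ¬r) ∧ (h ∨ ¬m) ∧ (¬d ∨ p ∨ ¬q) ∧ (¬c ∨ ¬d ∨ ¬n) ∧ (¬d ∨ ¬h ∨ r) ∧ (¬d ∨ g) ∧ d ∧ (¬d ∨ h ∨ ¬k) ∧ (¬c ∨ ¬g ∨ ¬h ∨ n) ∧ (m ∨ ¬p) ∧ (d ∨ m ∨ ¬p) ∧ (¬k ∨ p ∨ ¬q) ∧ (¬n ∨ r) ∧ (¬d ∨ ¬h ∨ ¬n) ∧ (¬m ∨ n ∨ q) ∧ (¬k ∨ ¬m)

c = False; n = False; g = True; q = False; r = True; k = True; p = False; d = True; h = True; m = False

Unit clause (d) forces d = True.
In (¬d ∨ g) only g is left, so g = True.
Set c = False.
Try n = True:
  (¬n ∨ ¬r) forces r = False.
  clause (¬n ∨ r) is falsified — backtrack.
So n = False.
Set q = False.
  then (¬m ∨ n ∨ q) forces m = False.
  then (m ∨ ¬p) forces p = False.
Try r = False:
  (k ∨ r) forces k = True.
  (c ∨ h ∨ r) forces h = True.
  clause (¬d ∨ ¬h ∨ r) is falsified — backtrack.
So r = True.
  then (k ∨ ¬r) forces k = True.
  then (¬d ∨ h ∨ ¬k) forces h = True.
All clauses satisfied.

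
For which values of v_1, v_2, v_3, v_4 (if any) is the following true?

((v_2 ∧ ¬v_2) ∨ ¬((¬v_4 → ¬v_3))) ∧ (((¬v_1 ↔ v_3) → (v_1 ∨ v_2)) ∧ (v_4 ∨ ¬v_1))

v_1 = False; v_2 = True; v_3 = True; v_4 = False

  (v_2 ∧ ¬v_2) ∨ ¬((¬v_4 → ¬v_3)) = True
    v_2 ∧ ¬v_2 = False
      ¬v_2 = False
    ¬((¬v_4 → ¬v_3)) = True
      ¬v_4 → ¬v_3 = False
        ¬v_4 = True
        ¬v_3 = False
  ((¬v_1 ↔ v_3) → (v_1 ∨ v_2)) ∧ (v_4 ∨ ¬v_1) = True
    (¬v_1 ↔ v_3) → (v_1 ∨ v_2) = True
      ¬v_1 ↔ v_3 = True
        ¬v_1 = True
      v_1 ∨ v_2 = True
    v_4 ∨ ¬v_1 = True
      ¬v_1 = True
Both conjuncts True, so the formula holds.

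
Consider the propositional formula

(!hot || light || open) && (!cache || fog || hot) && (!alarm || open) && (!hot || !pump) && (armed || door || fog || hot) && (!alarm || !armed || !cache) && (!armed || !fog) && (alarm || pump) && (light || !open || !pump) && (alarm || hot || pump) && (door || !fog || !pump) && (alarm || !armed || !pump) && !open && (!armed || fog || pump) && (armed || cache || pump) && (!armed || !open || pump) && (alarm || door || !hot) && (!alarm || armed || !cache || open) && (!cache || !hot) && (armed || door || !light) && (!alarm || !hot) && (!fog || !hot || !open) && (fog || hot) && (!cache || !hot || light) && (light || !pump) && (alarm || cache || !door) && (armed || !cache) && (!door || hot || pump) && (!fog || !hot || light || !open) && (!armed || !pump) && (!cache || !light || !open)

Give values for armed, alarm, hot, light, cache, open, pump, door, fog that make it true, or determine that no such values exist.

Case open = True:
  Clause (!open) is falsified — contradiction.
Case open = False:
  (!alarm || open) forces alarm = False.
  (alarm || pump) forces pump = True.
  (!hot || !pump) forces hot = False.
  (alarm || !armed || !pump) forces armed = False.
  (fog || hot) forces fog = True.
  (door || !fog || !pump) forces door = True.
  (light || !pump) forces light = True.
  (alarm || cache || !door) forces cache = True.
  Clause (armed || !cache) is falsified — contradiction.
Both cases fail, so the formula is unsatisfiable.

Unsatisfiable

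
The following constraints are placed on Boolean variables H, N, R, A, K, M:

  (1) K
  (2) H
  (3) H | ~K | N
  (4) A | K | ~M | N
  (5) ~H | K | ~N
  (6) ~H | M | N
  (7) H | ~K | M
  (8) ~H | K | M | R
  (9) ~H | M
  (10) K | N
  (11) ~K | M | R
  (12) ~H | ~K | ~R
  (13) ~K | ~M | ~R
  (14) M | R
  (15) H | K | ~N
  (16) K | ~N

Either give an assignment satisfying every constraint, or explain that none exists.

Unit clause (K) forces K = True.
Unit clause (H) forces H = True.
In (~H | M) only M is left, so M = True.
In (~H | ~K | ~R) only ~R is left, so R = False.
Set N = True.
Set A = False.
All clauses satisfied.

H = True; N = True; R = False; A = False; K = True; M = True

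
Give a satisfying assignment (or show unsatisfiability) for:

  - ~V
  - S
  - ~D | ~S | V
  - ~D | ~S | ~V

Unit clause (~V) forces V = False.
Unit clause (S) forces S = True.
In (~D | ~S | V) only ~D is left, so D = False.
Check each clause:
  (~V): ~V holds.
  (S): S holds.
  (~D | ~S | V): ~D holds.
  (~D | ~S | ~V): ~D holds.
All clauses satisfied.

S: True, D: False, V: False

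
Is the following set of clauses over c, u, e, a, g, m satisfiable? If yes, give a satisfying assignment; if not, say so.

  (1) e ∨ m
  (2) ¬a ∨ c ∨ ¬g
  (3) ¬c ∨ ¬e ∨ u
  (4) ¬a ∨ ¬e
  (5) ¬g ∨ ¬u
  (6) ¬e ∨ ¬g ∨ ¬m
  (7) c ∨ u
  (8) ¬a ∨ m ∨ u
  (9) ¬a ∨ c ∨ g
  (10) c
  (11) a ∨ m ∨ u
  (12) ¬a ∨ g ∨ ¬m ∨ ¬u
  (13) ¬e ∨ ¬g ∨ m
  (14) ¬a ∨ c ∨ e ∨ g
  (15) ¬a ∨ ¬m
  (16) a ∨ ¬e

Unit clause (c) forces c = True.
Set u = False.
  then (¬c ∨ ¬e ∨ u) forces e = False.
  then (e ∨ m) forces m = True.
  then (¬a ∨ ¬m) forces a = False.
Set g = False.
All clauses satisfied.

c=T, u=F, e=F, a=F, g=F, m=T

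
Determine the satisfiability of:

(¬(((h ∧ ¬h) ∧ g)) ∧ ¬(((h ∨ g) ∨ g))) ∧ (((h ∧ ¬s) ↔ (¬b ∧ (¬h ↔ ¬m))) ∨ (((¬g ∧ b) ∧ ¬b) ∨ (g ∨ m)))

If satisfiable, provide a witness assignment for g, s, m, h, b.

g=F, s=F, m=T, h=F, b=T

  ¬(((h ∧ ¬h) ∧ g)) ∧ ¬(((h ∨ g) ∨ g)) = True
    ¬(((h ∧ ¬h) ∧ g)) = True
      (h ∧ ¬h) ∧ g = False
        h ∧ ¬h = False
          ¬h = True
    ¬(((h ∨ g) ∨ g)) = True
      (h ∨ g) ∨ g = False
        h ∨ g = False
  ((h ∧ ¬s) ↔ (¬b ∧ (¬h ↔ ¬m))) ∨ (((¬g ∧ b) ∧ ¬b) ∨ (g ∨ m)) = True
    (h ∧ ¬s) ↔ (¬b ∧ (¬h ↔ ¬m)) = True
      h ∧ ¬s = False
        ¬s = True
      ¬b ∧ (¬h ↔ ¬m) = False
        ¬b = False
        ¬h ↔ ¬m = False
          ¬h = True
          ¬m = False
    ((¬g ∧ b) ∧ ¬b) ∨ (g ∨ m) = True
      (¬g ∧ b) ∧ ¬b = False
        ¬g ∧ b = True
          ¬g = True
        ¬b = False
      g ∨ m = True
Both conjuncts True, so the formula holds.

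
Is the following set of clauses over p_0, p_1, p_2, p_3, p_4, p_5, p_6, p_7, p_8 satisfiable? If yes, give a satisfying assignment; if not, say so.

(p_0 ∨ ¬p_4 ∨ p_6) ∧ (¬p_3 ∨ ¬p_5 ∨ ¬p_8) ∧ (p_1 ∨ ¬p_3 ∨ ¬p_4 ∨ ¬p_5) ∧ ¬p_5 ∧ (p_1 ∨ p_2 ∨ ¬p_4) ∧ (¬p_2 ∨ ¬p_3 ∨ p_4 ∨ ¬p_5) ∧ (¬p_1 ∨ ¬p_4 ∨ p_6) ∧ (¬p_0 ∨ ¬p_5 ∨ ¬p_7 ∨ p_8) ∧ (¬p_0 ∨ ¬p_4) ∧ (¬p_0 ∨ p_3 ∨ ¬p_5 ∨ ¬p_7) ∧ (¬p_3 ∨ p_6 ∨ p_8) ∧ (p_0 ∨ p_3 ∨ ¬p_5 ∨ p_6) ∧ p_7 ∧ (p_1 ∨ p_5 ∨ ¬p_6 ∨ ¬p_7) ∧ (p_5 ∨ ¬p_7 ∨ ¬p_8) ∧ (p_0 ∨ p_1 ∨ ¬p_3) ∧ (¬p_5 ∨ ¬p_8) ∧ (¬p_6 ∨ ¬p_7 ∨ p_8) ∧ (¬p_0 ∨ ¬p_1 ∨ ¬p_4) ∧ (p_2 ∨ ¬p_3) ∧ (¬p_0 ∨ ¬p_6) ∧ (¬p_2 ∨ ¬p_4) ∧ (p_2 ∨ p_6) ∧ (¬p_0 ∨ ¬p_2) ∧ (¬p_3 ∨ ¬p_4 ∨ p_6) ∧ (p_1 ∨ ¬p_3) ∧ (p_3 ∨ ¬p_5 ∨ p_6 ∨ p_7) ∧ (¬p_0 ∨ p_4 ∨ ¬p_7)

Unit clause (¬p_5) forces p_5 = False.
Unit clause (p_7) forces p_7 = True.
In (p_5 ∨ ¬p_7 ∨ ¬p_8) only ¬p_8 is left, so p_8 = False.
In (¬p_6 ∨ ¬p_7 ∨ p_8) only ¬p_6 is left, so p_6 = False.
In (p_2 ∨ p_6) only p_2 is left, so p_2 = True.
In (¬p_0 ∨ ¬p_2) only ¬p_0 is left, so p_0 = False.
In (p_0 ∨ ¬p_4 ∨ p_6) only ¬p_4 is left, so p_4 = False.
In (¬p_3 ∨ p_6 ∨ p_8) only ¬p_3 is left, so p_3 = False.
Set p_1 = False.
All clauses satisfied.

p_0=F, p_1=F, p_2=T, p_3=F, p_4=F, p_5=F, p_6=F, p_7=T, p_8=F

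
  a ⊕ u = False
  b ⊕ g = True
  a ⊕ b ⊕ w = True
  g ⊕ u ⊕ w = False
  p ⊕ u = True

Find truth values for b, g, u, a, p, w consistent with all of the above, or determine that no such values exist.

b = True, g = False, u = False, a = False, p = True, w = False

a ⊕ u = F ⊕ F = False ✓
b ⊕ g = T ⊕ F = True ✓
a ⊕ b ⊕ w = F ⊕ T ⊕ F = True ✓
g ⊕ u ⊕ w = F ⊕ F ⊕ F = False ✓
p ⊕ u = T ⊕ F = True ✓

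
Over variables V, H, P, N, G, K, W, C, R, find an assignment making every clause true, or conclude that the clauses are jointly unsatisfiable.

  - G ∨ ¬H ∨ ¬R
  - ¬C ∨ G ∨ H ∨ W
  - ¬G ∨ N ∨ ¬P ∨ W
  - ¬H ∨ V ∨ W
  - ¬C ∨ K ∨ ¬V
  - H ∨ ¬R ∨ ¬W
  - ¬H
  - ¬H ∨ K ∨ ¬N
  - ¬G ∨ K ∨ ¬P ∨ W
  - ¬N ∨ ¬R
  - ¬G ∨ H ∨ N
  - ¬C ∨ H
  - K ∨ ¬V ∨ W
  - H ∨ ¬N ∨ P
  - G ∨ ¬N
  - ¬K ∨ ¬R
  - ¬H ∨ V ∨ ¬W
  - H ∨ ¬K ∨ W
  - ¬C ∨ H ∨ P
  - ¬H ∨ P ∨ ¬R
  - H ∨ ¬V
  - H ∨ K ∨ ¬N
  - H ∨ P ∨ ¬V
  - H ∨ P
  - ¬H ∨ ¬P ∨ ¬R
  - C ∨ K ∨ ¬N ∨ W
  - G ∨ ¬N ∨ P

Unit clause (¬H) forces H = False.
In (¬C ∨ H) only ¬C is left, so C = False.
In (H ∨ ¬V) only ¬V is left, so V = False.
In (H ∨ P) only P is left, so P = True.
Set N = False.
  then (¬G ∨ H ∨ N) forces G = False.
Set K = False.
Set W = False.
Set R = False.
All clauses satisfied.

V: False, H: False, P: True, N: False, G: False, K: False, W: False, C: False, R: False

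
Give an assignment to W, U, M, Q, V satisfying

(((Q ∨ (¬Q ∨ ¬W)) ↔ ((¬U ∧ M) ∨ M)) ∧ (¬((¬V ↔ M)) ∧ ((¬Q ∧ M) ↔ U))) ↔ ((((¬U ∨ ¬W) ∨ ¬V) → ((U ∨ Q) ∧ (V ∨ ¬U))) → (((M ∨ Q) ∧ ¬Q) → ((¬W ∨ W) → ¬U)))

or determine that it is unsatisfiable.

W=F; U=F; M=T; Q=T; V=T

  (((Q ∨ (¬Q ∨ ¬W)) ↔ ((¬U ∧ M) ∨ M)) ∧ (¬((¬V ↔ M)) ∧ ((¬Q ∧ M) ↔ U))) ↔ ((((¬U ∨ ¬W) ∨ ¬V) → ((U ∨ Q) ∧ (V ∨ ¬U))) → (((M ∨ Q) ∧ ¬Q) → ((¬W ∨ W) → ¬U))) = True
    ((Q ∨ (¬Q ∨ ¬W)) ↔ ((¬U ∧ M) ∨ M)) ∧ (¬((¬V ↔ M)) ∧ ((¬Q ∧ M) ↔ U)) = True
      (Q ∨ (¬Q ∨ ¬W)) ↔ ((¬U ∧ M) ∨ M) = True
        Q ∨ (¬Q ∨ ¬W) = True
          ¬Q ∨ ¬W = True
            ¬Q = False
            ¬W = True
        (¬U ∧ M) ∨ M = True
          ¬U ∧ M = True
            ¬U = True
      ¬((¬V ↔ M)) ∧ ((¬Q ∧ M) ↔ U) = True
        ¬((¬V ↔ M)) = True
          ¬V ↔ M = False
            ¬V = False
        (¬Q ∧ M) ↔ U = True
          ¬Q ∧ M = False
            ¬Q = False
    (((¬U ∨ ¬W) ∨ ¬V) → ((U ∨ Q) ∧ (V ∨ ¬U))) → (((M ∨ Q) ∧ ¬Q) → ((¬W ∨ W) → ¬U)) = True
      ((¬U ∨ ¬W) ∨ ¬V) → ((U ∨ Q) ∧ (V ∨ ¬U)) = True
        (¬U ∨ ¬W) ∨ ¬V = True
          ¬U ∨ ¬W = True
            ¬U = True
            ¬W = True
          ¬V = False
        (U ∨ Q) ∧ (V ∨ ¬U) = True
          U ∨ Q = True
          V ∨ ¬U = True
            ¬U = True
      ((M ∨ Q) ∧ ¬Q) → ((¬W ∨ W) → ¬U) = True
        (M ∨ Q) ∧ ¬Q = False
          M ∨ Q = True
          ¬Q = False
        (¬W ∨ W) → ¬U = True
          ¬W ∨ W = True
            ¬W = True
          ¬U = True
The formula evaluates to True.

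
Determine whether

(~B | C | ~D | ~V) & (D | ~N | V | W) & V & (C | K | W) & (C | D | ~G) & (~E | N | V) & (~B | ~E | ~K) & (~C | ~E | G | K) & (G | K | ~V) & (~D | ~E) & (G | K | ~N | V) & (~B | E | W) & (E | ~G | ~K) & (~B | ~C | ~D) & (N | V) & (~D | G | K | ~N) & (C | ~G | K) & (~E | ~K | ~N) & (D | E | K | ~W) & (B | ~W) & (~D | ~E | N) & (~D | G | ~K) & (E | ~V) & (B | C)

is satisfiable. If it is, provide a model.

B: False; G: True; V: True; E: True; C: True; K: False; N: False; W: False; D: False

Unit clause (V) forces V = True.
In (E | ~V) only E is left, so E = True.
In (~D | ~E) only ~D is left, so D = False.
Set B = False.
  then (B | ~W) forces W = False.
  then (B | C) forces C = True.
Set G = True.
Set K = False.
Set N = False.
All clauses satisfied.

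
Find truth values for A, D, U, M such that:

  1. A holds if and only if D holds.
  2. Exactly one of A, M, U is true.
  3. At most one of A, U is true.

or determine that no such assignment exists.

A: True, D: True, U: False, M: False

  (1) A=T, D=T — same ✓
  (2) {A, M, U}: 1 true — exactly one ✓
  (3) {A, U}: 1 true — at most one ✓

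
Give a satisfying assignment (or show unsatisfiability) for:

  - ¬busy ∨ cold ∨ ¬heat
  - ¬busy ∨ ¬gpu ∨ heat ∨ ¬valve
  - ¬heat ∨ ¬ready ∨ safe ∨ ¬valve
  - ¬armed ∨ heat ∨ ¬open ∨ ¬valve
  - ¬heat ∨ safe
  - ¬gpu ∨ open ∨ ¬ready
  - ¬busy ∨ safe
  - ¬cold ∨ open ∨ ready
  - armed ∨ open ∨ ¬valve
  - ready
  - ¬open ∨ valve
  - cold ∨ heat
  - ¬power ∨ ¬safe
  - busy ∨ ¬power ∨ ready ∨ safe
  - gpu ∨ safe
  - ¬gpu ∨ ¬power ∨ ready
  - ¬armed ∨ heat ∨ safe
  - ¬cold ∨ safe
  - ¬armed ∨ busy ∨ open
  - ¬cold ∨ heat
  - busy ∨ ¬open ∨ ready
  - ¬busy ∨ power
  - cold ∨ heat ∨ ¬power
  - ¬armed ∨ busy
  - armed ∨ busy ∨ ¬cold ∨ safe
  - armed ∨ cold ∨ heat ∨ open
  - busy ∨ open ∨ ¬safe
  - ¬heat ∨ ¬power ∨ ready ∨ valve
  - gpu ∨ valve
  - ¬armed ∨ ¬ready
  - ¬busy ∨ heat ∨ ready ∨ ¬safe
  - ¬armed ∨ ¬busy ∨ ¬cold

Unit clause (ready) forces ready = True.
In (¬armed ∨ ¬ready) only ¬armed is left, so armed = False.
Try power = True:
  (¬power ∨ ¬safe) forces safe = False.
  (¬heat ∨ safe) forces heat = False.
  (¬busy ∨ safe) forces busy = False.
  (cold ∨ heat) forces cold = True.
  clause (¬cold ∨ safe) is falsified — backtrack.
So power = False.
  then (¬busy ∨ power) forces busy = False.
Set cold = True.
  then (¬cold ∨ safe) forces safe = True.
  then (¬cold ∨ heat) forces heat = True.
  then (busy ∨ open ∨ ¬safe) forces open = True.
  then (¬open ∨ valve) forces valve = True.
Set gpu = False.
All clauses satisfied.

power = False; armed = False; cold = True; safe = True; open = True; heat = True; gpu = False; busy = False; valve = True; ready = True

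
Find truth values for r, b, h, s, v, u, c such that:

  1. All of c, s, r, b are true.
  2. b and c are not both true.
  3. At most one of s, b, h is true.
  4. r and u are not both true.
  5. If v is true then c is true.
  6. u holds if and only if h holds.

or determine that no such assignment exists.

Unsatisfiable

Case b = True:
  (1) forces c = True.
  Constraint (2) is violated (b=T, c=T) — contradiction.
Case b = False:
  Constraint (1) is violated (b=F) — contradiction.
Both cases fail — unsatisfiable.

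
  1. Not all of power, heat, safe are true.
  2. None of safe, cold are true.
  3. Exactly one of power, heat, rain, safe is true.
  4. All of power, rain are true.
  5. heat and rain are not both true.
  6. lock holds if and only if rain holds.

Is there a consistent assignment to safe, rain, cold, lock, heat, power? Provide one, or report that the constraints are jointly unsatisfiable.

Case rain = True:
  (2) forces safe = False.
  (2) forces cold = False.
  (3) with rain=T forces power = False.
  Constraint (4) is violated (power=F) — contradiction.
Case rain = False:
  Constraint (4) is violated (rain=F) — contradiction.
Both cases fail — unsatisfiable.

UNSATISFIABLE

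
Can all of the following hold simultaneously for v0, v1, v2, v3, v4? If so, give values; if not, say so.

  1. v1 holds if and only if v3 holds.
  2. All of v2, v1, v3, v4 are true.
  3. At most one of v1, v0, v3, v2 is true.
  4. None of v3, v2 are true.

Case v2 = True:
  Constraint (4) is violated (v2=T) — contradiction.
Case v2 = False:
  Constraint (2) is violated (v2=F) — contradiction.
Both cases fail — unsatisfiable.

The formula is unsatisfiable.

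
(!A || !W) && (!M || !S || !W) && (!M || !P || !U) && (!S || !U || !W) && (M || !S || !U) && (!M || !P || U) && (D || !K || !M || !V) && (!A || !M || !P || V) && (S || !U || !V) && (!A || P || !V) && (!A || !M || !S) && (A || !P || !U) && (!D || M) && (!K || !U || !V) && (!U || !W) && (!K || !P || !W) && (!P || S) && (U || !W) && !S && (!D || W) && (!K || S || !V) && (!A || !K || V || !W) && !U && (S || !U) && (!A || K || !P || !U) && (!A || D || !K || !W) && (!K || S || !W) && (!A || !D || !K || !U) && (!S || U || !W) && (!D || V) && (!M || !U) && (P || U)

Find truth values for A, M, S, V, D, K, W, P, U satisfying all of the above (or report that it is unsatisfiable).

Case S = True:
  Clause (!S) is falsified — contradiction.
Case S = False:
  (!P || S) forces P = False.
  (!U) forces U = False.
  Clause (P || U) is falsified — contradiction.
Both cases fail, so the formula is unsatisfiable.

UNSATISFIABLE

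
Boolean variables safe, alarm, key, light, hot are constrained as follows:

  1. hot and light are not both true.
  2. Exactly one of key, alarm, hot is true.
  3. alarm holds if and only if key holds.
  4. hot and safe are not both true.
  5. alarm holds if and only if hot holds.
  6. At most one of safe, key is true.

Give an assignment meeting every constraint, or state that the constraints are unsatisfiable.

Case alarm = True:
  (2) with alarm=T forces key = False.
  Constraint (3) is violated (alarm=T, key=F) — contradiction.
Case alarm = False:
  (3) with alarm=F forces key = False.
  (2) with key=F, alarm=F forces hot = True.
  Constraint (5) is violated (alarm=F, hot=T) — contradiction.
Both cases fail — unsatisfiable.

The formula is unsatisfiable.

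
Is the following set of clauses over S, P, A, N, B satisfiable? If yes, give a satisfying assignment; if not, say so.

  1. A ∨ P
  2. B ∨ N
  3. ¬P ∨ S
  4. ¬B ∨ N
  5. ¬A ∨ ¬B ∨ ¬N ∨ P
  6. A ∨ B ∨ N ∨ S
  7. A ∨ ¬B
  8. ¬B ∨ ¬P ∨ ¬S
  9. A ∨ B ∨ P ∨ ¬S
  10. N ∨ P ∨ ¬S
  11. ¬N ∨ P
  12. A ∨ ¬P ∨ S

S=T; P=T; A=F; N=T; B=F

Try S = False:
  (¬P ∨ S) forces P = False.
  (A ∨ P) forces A = True.
  (¬N ∨ P) forces N = False.
  (B ∨ N) forces B = True.
  clause (¬B ∨ N) is falsified — backtrack.
So S = True.
Set P = True.
  then (¬B ∨ ¬P ∨ ¬S) forces B = False.
  then (B ∨ N) forces N = True.
Set A = False.
All clauses satisfied.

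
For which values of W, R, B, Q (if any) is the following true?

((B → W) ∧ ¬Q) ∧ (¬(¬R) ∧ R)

W = True, R = True, B = False, Q = False

  (B → W) ∧ ¬Q = True
    B → W = True
    ¬Q = True
  ¬(¬R) ∧ R = True
    ¬(¬R) = True
      ¬R = False
Both conjuncts True, so the formula holds.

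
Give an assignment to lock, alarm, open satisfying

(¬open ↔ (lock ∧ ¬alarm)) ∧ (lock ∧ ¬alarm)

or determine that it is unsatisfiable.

lock=T, alarm=F, open=F

  ¬open ↔ (lock ∧ ¬alarm) = True
    ¬open = True
    lock ∧ ¬alarm = True
      ¬alarm = True
  lock ∧ ¬alarm = True
    ¬alarm = True
Both conjuncts True, so the formula holds.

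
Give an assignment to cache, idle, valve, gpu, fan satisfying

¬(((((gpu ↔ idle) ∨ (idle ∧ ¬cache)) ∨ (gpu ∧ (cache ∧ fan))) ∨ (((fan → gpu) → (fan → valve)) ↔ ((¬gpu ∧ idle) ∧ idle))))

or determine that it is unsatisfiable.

cache = True, idle = False, valve = True, gpu = True, fan = False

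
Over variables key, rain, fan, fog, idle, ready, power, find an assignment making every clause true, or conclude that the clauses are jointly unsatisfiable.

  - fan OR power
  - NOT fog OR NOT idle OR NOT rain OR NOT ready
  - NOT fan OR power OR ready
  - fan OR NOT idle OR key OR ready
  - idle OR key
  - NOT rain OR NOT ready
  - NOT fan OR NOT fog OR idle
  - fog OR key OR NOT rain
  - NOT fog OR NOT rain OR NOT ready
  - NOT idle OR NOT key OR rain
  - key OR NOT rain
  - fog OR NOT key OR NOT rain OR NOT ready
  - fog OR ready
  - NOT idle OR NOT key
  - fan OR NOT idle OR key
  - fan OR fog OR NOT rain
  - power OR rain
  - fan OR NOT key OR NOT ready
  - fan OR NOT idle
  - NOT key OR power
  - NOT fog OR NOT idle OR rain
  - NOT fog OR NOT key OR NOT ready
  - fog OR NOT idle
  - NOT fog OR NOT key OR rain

key: True; rain: True; fan: False; fog: True; idle: False; ready: False; power: True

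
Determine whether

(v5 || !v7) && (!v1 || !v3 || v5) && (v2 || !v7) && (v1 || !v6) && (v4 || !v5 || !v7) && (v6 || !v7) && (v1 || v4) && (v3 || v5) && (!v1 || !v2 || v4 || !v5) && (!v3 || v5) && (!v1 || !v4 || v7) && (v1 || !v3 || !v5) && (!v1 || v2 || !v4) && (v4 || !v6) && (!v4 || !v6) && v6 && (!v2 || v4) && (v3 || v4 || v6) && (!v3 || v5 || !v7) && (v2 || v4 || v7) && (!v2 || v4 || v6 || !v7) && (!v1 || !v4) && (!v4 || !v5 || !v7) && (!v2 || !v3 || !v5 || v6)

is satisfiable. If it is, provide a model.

Case v6 = True:
  (v1 || !v6) forces v1 = True.
  (v4 || !v6) forces v4 = True.
  Clause (!v4 || !v6) is falsified — contradiction.
Case v6 = False:
  Clause (v6) is falsified — contradiction.
Both cases fail, so the formula is unsatisfiable.

UNSATISFIABLE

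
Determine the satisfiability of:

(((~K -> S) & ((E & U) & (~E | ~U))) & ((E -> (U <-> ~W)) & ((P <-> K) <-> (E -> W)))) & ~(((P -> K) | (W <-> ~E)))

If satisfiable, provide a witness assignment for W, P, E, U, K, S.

Case E = True: the formula simplifies to (((~K -> S) & (U & ~U)) & ((U <-> ~W) & ((P <-> K) <-> W))) & ~(((P -> K) | ~W)).
  U = True: the conjunct ~U is False.
  U = False: the conjunct U is False.
Case E = False: the conjunct E is False.
Both cases fail — unsatisfiable.

Unsatisfiable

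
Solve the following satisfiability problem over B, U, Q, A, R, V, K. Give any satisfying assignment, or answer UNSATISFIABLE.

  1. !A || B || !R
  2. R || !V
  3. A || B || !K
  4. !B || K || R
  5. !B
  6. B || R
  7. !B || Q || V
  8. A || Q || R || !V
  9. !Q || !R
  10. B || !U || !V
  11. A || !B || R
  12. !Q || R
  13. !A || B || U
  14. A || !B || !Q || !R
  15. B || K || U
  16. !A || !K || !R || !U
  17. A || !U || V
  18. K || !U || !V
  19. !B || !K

UNSATISFIABLE

Case B = True:
  Clause (!B) is falsified — contradiction.
Case B = False:
  (B || R) forces R = True.
  (!A || B || !R) forces A = False.
  (A || B || !K) forces K = False.
  (!Q || !R) forces Q = False.
  (B || K || U) forces U = True.
  (B || !U || !V) forces V = False.
  Clause (A || !U || V) is falsified — contradiction.
Both cases fail, so the formula is unsatisfiable.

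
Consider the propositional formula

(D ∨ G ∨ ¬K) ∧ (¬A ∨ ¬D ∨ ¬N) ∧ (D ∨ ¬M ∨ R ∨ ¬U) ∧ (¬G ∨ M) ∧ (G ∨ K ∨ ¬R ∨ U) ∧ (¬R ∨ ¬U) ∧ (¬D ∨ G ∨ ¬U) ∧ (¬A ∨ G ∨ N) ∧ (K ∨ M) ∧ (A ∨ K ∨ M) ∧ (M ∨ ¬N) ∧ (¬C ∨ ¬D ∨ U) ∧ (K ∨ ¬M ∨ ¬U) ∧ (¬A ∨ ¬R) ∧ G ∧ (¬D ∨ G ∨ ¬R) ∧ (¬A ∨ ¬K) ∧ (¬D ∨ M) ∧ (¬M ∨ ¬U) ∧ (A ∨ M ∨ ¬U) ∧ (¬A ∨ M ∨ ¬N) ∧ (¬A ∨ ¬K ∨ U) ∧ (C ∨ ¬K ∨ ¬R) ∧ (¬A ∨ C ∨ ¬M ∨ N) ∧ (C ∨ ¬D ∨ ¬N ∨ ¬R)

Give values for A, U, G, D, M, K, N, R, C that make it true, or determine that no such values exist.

Unit clause (G) forces G = True.
In (¬G ∨ M) only M is left, so M = True.
In (¬M ∨ ¬U) only ¬U is left, so U = False.
Set A = False.
Set D = False.
Set K = True.
Set N = False.
Set R = True.
  then (C ∨ ¬K ∨ ¬R) forces C = True.
All clauses satisfied.

A = False; U = False; G = True; D = False; M = True; K = True; N = False; R = True; C = True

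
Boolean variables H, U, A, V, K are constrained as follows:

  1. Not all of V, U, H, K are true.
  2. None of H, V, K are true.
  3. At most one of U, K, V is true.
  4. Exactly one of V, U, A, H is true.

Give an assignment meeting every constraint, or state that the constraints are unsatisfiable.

H: False, U: True, A: False, V: False, K: False

  (1) {V, U, H, K}: 1/4 true — not all ✓
  (2) {H, V, K}: 0 true — none ✓
  (3) {U, K, V}: 1 true — at most one ✓
  (4) {V, U, A, H}: 1 true — exactly one ✓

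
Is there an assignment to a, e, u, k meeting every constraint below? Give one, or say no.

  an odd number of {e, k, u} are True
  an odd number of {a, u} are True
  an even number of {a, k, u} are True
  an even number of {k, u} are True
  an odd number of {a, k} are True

a = False; e = True; u = True; k = True

{e, k, u}: 3 true → odd ✓
{a, u}: 1 true → odd ✓
{a, k, u}: 2 true → even ✓
{k, u}: 2 true → even ✓
{a, k}: 1 true → odd ✓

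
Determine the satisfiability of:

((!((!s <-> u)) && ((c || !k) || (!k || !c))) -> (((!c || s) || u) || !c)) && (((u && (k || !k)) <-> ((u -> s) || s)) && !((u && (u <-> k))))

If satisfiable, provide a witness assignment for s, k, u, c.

s = True, k = False, u = True, c = False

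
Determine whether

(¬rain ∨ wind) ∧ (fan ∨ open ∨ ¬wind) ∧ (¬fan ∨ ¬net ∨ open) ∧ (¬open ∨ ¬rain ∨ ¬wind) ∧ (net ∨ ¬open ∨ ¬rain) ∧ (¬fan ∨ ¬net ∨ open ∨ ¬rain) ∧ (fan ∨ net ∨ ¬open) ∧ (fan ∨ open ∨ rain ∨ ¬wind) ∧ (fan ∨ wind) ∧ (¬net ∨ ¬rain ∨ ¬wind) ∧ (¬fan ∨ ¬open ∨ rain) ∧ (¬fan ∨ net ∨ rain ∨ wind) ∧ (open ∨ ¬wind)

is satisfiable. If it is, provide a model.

Set fan = False.
  then (fan ∨ wind) forces wind = True.
  then (open ∨ ¬wind) forces open = True.
  then (¬open ∨ ¬rain ∨ ¬wind) forces rain = False.
  then (fan ∨ net ∨ ¬open) forces net = True.
All clauses satisfied.

fan=F, open=T, net=T, wind=T, rain=F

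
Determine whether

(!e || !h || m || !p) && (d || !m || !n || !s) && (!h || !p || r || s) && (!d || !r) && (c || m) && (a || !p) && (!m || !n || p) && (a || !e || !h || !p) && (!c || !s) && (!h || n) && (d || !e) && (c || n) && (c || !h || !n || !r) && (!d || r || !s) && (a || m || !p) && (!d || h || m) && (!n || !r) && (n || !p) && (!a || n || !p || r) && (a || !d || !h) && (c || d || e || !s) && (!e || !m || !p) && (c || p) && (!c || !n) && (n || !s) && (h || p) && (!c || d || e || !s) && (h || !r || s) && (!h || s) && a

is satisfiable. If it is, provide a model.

Unit clause (a) forces a = True.
Try p = False:
  (c || p) forces c = True.
  (!c || !s) forces s = False.
  (!c || !n) forces n = False.
  (!h || n) forces h = False.
  clause (h || p) is falsified — backtrack.
So p = True.
  then (n || !p) forces n = True.
  then (!c || !n) forces c = False.
  then (c || m) forces m = True.
  then (!n || !r) forces r = False.
  then (!e || !m || !p) forces e = False.
Set d = False.
  then (d || !m || !n || !s) forces s = False.
  then (!h || !p || r || s) forces h = False.
All clauses satisfied.

p = True, e = False, a = True, d = False, c = False, n = True, s = False, m = True, r = False, h = False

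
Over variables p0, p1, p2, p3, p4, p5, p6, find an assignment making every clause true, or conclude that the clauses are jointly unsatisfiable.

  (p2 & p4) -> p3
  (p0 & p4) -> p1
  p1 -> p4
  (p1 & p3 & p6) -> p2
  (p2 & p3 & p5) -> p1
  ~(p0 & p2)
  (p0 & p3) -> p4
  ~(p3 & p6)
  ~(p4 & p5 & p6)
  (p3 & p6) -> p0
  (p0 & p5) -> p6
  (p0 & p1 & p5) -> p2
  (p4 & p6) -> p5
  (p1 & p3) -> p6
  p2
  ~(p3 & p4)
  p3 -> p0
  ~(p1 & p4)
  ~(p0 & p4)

Unit clause (p2) forces p2 = True.
In (~p0 | ~p2) only ~p0 is left, so p0 = False.
In (p0 | ~p3) only ~p3 is left, so p3 = False.
In (~p2 | p3 | ~p4) only ~p4 is left, so p4 = False.
In (~p1 | p4) only ~p1 is left, so p1 = False.
Set p5 = True.
Set p6 = False.
All clauses satisfied.

p0=F; p1=F; p2=T; p3=F; p4=F; p5=T; p6=F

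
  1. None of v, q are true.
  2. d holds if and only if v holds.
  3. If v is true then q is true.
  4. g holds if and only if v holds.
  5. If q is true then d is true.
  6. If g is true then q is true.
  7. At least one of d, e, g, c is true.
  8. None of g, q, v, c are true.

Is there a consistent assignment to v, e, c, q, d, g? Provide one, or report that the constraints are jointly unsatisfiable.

v: False; e: True; c: False; q: False; d: False; g: False

  (1) {v, q}: 0 true — none ✓
  (2) d=F, v=F — same ✓
  (3) v=F ⇒ q: vacuous ✓
  (4) g=F, v=F — same ✓
  (5) q=F ⇒ d: vacuous ✓
  (6) g=F ⇒ q: vacuous ✓
  (7) {d, e, g, c}: 1 true — at least one ✓
  (8) {g, q, v, c}: 0 true — none ✓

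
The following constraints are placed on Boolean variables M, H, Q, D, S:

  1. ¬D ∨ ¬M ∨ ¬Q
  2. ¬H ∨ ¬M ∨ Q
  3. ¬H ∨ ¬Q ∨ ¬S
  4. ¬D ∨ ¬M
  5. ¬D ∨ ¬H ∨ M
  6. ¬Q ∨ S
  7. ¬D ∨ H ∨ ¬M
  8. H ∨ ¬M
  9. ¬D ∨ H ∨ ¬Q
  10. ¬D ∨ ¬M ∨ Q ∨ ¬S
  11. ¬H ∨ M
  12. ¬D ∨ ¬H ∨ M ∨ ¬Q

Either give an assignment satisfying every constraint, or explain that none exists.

M: False; H: False; Q: False; D: False; S: False

Set M = False.
  then (¬H ∨ M) forces H = False.
Set Q = False.
Set D = False.
Set S = False.
All clauses satisfied.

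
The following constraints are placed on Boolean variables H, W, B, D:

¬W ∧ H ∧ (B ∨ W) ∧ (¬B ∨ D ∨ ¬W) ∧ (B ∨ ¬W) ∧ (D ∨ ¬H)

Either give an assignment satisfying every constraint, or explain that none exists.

Unit clause (¬W) forces W = False.
Unit clause (H) forces H = True.
In (B ∨ W) only B is left, so B = True.
In (D ∨ ¬H) only D is left, so D = True.
All clauses satisfied.

H=T, W=F, B=T, D=T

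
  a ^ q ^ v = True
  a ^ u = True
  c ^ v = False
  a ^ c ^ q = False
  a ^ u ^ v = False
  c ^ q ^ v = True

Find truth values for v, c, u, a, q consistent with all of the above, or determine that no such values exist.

Adding constraints 1, 3, 4 mod 2: every variable appears an even number of times on the left, so the left side is 0.
But the right sides sum to 1 (mod 2). 0 ≠ 1 — the system is inconsistent.

Unsatisfiable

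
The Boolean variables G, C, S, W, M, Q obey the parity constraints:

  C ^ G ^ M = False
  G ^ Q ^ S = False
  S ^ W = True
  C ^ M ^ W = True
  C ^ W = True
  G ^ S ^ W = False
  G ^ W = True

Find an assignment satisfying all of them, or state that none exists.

G: True, C: True, S: True, W: False, M: False, Q: False

C ^ G ^ M = T ^ T ^ F = False ✓
G ^ Q ^ S = T ^ F ^ T = False ✓
S ^ W = T ^ F = True ✓
C ^ M ^ W = T ^ F ^ F = True ✓
C ^ W = T ^ F = True ✓
G ^ S ^ W = T ^ T ^ F = False ✓
G ^ W = T ^ F = True ✓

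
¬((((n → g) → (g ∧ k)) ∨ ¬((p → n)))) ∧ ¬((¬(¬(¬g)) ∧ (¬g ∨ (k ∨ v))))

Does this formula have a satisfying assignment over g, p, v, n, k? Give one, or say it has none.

g = True; p = True; v = True; n = True; k = False

  ¬((((n → g) → (g ∧ k)) ∨ ¬((p → n)))) = True
    ((n → g) → (g ∧ k)) ∨ ¬((p → n)) = False
      (n → g) → (g ∧ k) = False
        n → g = True
        g ∧ k = False
      ¬((p → n)) = False
        p → n = True
  ¬((¬(¬(¬g)) ∧ (¬g ∨ (k ∨ v)))) = True
    ¬(¬(¬g)) ∧ (¬g ∨ (k ∨ v)) = False
      ¬(¬(¬g)) = False
        ¬(¬g) = True
          ¬g = False
      ¬g ∨ (k ∨ v) = True
        ¬g = False
        k ∨ v = True
Both conjuncts True, so the formula holds.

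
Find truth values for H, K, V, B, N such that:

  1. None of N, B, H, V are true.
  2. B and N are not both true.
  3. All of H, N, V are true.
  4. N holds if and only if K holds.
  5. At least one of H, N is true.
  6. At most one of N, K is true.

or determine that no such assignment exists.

Case H = True:
  Constraint (1) is violated (H=T) — contradiction.
Case H = False:
  Constraint (3) is violated (H=F) — contradiction.
Both cases fail — unsatisfiable.

The formula is unsatisfiable.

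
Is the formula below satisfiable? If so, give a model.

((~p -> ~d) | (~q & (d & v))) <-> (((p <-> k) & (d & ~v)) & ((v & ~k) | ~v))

k = True, d = True, q = False, p = True, v = False

  ((~p -> ~d) | (~q & (d & v))) <-> (((p <-> k) & (d & ~v)) & ((v & ~k) | ~v)) = True
    (~p -> ~d) | (~q & (d & v)) = True
      ~p -> ~d = True
        ~p = False
        ~d = False
      ~q & (d & v) = False
        ~q = True
        d & v = False
    ((p <-> k) & (d & ~v)) & ((v & ~k) | ~v) = True
      (p <-> k) & (d & ~v) = True
        p <-> k = True
        d & ~v = True
          ~v = True
      (v & ~k) | ~v = True
        v & ~k = False
          ~k = False
        ~v = True
The formula evaluates to True.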